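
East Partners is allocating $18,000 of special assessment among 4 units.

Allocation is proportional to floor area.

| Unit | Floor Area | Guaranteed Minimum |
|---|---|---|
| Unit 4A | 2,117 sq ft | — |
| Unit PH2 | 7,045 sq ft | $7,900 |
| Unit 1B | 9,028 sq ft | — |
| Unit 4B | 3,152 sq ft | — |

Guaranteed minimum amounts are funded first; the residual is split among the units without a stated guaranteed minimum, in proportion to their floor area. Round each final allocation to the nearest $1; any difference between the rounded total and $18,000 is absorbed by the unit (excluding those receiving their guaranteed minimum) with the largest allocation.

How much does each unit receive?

Unit 4A: $1,496; Unit PH2: $7,900; Unit 1B: $6,377; Unit 4B: $2,227

Guaranteed amounts: Unit PH2 $7,900. Residual $10,100.
Residual split over remaining floor area 14,297: Unit 4A 1,495.54 → $1,496; Unit 1B 6,377.76 → $6,378; Unit 4B 2,226.70 → $2,227.
Rounding difference −$1 applied to Unit 1B → $6,377.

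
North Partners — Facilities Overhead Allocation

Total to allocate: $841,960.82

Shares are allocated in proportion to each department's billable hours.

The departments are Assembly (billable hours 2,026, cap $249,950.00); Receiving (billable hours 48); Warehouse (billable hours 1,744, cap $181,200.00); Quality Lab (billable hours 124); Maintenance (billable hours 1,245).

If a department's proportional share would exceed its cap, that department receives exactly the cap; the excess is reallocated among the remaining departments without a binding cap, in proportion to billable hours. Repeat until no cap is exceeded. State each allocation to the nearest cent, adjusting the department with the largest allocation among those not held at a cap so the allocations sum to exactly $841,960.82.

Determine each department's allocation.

Combined billable hours = 5,187.
Proportional shares (ignoring caps): Assembly 328,863.0463; Receiving 7,791.4246; Warehouse 283,088.4269; Quality Lab 20,127.8469; Maintenance 202,090.0754.
Cap binds for Assembly ($249,950.00), Warehouse ($181,200.00); balance $410,810.82 reallocated over remaining billable hours 1,417.
Remaining shares: Receiving 13,915.9629 → $13,915.96; Quality Lab 35,949.5707 → $35,949.57; Maintenance 360,945.2865 → $360,945.29.

Assembly: $249,950.00 | Receiving: $13,915.96 | Warehouse: $181,200.00 | Quality Lab: $35,949.57 | Maintenance: $360,945.29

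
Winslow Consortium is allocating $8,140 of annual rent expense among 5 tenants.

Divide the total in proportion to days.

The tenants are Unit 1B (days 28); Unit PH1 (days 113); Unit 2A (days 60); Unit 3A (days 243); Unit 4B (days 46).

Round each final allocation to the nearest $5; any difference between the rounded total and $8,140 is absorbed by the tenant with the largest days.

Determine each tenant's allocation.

Total days = 28 + 113 + 60 + 243 + 46 = 490.
Proportional shares: Unit 1B 465.14; Unit PH1 1,877.18; Unit 2A 996.73; Unit 3A 4,036.78; Unit 4B 764.16.
Rounded to nearest $5: Unit 1B $465; Unit PH1 $1,875; Unit 2A $995; Unit 3A $4,035; Unit 4B $765. Sum = $8,135.
Difference $8,140 − $8,135 = +$5 applied to largest days (Unit 3A): Unit 3A becomes $4,040.

Unit 1B: $465; Unit PH1: $1,875; Unit 2A: $995; Unit 3A: $4,040; Unit 4B: $765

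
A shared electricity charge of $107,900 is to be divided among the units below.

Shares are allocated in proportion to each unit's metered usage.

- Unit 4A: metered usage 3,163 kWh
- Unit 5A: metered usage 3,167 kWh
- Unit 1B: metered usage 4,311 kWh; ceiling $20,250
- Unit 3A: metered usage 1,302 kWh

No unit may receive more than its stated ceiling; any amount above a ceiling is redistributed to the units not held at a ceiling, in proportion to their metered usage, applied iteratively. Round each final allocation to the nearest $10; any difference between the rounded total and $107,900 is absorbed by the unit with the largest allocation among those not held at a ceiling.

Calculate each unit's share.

Unit 4A: $36,330 · Unit 5A: $36,370 · Unit 1B: $20,250 · Unit 3A: $14,950

Metered usage total: 11,943.
Proportional shares (ignoring caps): Unit 4A 28,576.38; Unit 5A 28,612.52; Unit 1B 38,948.08; Unit 3A 11,763.02.
Capped: Unit 1B ($20,250); balance $87,650 reallocated over remaining metered usage 7,632.
Shares after redistribution: Unit 4A 36,325.60 → $36,330; Unit 5A 36,371.53 → $36,370; Unit 3A 14,952.87 → $14,950.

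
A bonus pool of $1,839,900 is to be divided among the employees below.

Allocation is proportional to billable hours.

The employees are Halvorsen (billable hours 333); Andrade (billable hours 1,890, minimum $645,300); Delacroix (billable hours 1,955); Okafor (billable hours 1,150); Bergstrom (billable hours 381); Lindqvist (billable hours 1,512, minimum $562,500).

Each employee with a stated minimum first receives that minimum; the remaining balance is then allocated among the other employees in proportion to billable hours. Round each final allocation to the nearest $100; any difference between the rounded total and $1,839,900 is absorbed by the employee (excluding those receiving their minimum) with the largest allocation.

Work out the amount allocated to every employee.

Halvorsen: $55,100; Andrade: $645,300; Delacroix: $323,600; Okafor: $190,300; Bergstrom: $63,100; Lindqvist: $562,500

Minimums first: Andrade $645,300; Lindqvist $562,500. Balance $632,100.
Balance split over remaining billable hours 3,819: Halvorsen 55,116.34 → $55,100; Delacroix 323,580.91 → $323,600; Okafor 190,341.71 → $190,300; Bergstrom 63,061.04 → $63,100.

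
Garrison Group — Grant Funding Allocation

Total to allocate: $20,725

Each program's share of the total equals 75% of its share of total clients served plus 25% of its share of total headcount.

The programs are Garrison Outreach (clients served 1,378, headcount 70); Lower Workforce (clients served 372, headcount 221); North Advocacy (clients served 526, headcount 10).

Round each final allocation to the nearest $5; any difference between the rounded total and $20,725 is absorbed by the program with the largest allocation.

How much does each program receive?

Garrison Outreach: $10,615 | Lower Workforce: $6,345 | North Advocacy: $3,765

Totals — clients served 2,276, headcount 301.
Composite weights (75% clients served + 25% headcount): Garrison Outreach 0.5122; Lower Workforce 0.3061; North Advocacy 0.1816.
Raw shares: Garrison Outreach 10,615.88; Lower Workforce 6,344.72; North Advocacy 3,764.41.
At nearest $5: Garrison Outreach $10,615; Lower Workforce $6,345; North Advocacy $3,765. Sum = $20,725.
Rounded total matches; no reconciliation needed.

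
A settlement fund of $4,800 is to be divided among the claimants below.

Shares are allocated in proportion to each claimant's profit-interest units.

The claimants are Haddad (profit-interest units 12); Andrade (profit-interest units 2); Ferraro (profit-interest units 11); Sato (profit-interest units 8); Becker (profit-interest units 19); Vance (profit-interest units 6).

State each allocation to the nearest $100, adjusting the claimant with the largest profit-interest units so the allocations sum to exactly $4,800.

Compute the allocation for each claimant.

Total profit-interest units = 12 + 2 + 11 + 8 + 19 + 6 = 58.
Pro-rata amounts: Haddad 993.10; Andrade 165.52; Ferraro 910.34; Sato 662.07; Becker 1,572.41; Vance 496.55.
After rounding ($100): Haddad $1,000; Andrade $200; Ferraro $900; Sato $700; Becker $1,600; Vance $500. Sum = $4,900.
Difference $4,800 − $4,900 = −$100 applied to largest profit-interest units (Becker): Becker becomes $1,500.

Haddad: $1,000; Andrade: $200; Ferraro: $900; Sato: $700; Becker: $1,500; Vance: $500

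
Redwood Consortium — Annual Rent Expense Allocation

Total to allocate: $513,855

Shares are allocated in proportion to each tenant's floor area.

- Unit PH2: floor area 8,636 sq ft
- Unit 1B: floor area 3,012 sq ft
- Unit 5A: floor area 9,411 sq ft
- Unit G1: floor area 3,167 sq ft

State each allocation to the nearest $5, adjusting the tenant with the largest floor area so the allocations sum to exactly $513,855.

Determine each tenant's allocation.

Total floor area = 24,226.
Pro-rata amounts: Unit PH2 8,636/24,226 × $513,855 = 183,177.24; Unit 1B 3,012/24,226 × $513,855 = 63,887.20; Unit 5A 9,411/24,226 × $513,855 = 199,615.68; Unit G1 3,167/24,226 × $513,855 = 67,174.89.
Rounded to nearest $5: Unit PH2 $183,175; Unit 1B $63,885; Unit 5A $199,615; Unit G1 $67,175. Sum = $513,850.
Difference $513,855 − $513,850 = +$5 applied to largest floor area (Unit 5A): Unit 5A becomes $199,620.

Unit PH2: $183,175 · Unit 1B: $63,885 · Unit 5A: $199,620 · Unit G1: $67,175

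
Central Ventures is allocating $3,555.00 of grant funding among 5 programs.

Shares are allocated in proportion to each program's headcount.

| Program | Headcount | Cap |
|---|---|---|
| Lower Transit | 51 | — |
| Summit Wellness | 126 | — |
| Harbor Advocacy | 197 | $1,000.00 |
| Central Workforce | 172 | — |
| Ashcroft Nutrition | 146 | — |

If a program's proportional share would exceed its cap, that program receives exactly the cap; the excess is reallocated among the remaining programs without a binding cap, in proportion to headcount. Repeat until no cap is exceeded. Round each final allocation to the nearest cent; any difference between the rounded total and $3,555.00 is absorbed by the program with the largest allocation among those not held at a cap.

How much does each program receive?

Lower Transit: $263.24 · Summit Wellness: $650.36 · Harbor Advocacy: $1,000.00 · Central Workforce: $887.80 · Ashcroft Nutrition: $753.60

Total headcount = 692.
Pro-rata shares before constraints: Lower Transit 262.0014; Summit Wellness 647.2977; Harbor Advocacy 1,012.0448; Central Workforce 883.6127; Ashcroft Nutrition 750.0434.
Capped: Harbor Advocacy ($1,000.00); residual $2,555.00 reallocated over remaining headcount 495.
Redistributed shares: Lower Transit 263.2424 → $263.24; Summit Wellness 650.3636 → $650.36; Central Workforce 887.7980 → $887.80; Ashcroft Nutrition 753.5960 → $753.60.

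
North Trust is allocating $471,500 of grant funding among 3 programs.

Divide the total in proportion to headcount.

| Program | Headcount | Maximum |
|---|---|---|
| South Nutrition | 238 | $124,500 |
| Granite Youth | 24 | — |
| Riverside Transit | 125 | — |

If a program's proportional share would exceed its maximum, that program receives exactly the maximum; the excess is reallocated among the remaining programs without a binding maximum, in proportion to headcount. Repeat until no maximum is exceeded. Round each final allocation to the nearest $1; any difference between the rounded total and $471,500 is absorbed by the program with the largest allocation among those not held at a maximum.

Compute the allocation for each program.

Combined headcount = 387.
Pro-rata shares before constraints: South Nutrition 289,966.41; Granite Youth 29,240.31; Riverside Transit 152,293.28.
Cap binds for South Nutrition ($124,500); balance $347,000 reallocated over remaining headcount 149.
Shares after redistribution: Granite Youth 55,892.62 → $55,893; Riverside Transit 291,107.38 → $291,107.

South Nutrition: $124,500 · Granite Youth: $55,893 · Riverside Transit: $291,107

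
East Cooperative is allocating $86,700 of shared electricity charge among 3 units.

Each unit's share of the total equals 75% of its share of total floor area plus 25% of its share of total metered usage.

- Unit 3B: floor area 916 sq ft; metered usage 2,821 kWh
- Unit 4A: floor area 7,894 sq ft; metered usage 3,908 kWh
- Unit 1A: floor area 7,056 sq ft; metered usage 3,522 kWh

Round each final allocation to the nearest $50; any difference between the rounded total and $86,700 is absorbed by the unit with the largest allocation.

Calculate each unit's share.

Unit 3B: $9,700 | Unit 4A: $40,650 | Unit 1A: $36,350

Floor area total 15,866; metered usage total 10,251.
Blended shares (75% floor area + 25% metered usage): Unit 3B 0.1121; Unit 4A 0.4685; Unit 1A 0.4194.
Pro-rata amounts: Unit 3B 9,718.92; Unit 4A 40,615.85; Unit 1A 36,365.23.
At nearest $50: Unit 3B $9,700; Unit 4A $40,600; Unit 1A $36,350. Sum = $86,650.
Difference $86,700 − $86,650 = +$50 applied to largest allocation (Unit 4A): Unit 4A becomes $40,650.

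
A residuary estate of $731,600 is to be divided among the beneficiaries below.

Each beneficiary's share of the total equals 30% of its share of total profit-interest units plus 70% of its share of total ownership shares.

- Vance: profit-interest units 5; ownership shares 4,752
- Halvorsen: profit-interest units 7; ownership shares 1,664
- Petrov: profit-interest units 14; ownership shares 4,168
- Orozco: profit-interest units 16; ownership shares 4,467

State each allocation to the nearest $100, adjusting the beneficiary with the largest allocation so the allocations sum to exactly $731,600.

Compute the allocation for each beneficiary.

Profit-interest units total 42; ownership shares total 15,051.
Blended shares (30% profit-interest units + 70% ownership shares): Vance 0.2567; Halvorsen 0.1274; Petrov 0.2938; Orozco 0.3220.
Pro-rata amounts: Vance 187,818.44; Halvorsen 93,198.68; Petrov 214,978.89; Orozco 235,603.99.
At nearest $100: Vance $187,800; Halvorsen $93,200; Petrov $215,000; Orozco $235,600. Sum = $731,600.
Sum already equals the total — no adjustment.

Vance: $187,800 | Halvorsen: $93,200 | Petrov: $215,000 | Orozco: $235,600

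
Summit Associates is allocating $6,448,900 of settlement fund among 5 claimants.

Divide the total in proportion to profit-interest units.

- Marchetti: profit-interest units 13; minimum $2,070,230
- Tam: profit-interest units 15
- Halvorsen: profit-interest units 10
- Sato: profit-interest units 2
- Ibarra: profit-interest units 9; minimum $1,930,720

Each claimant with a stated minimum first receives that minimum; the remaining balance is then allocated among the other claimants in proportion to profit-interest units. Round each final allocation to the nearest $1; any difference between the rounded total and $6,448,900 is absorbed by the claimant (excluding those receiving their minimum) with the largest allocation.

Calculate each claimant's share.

Marchetti: $2,070,230 | Tam: $1,359,972 | Halvorsen: $906,648 | Sato: $181,330 | Ibarra: $1,930,720

Fund the minimums — Marchetti $2,070,230; Ibarra $1,930,720. Balance $2,447,950.
Balance split over remaining profit-interest units 27: Tam 1,359,972.22 → $1,359,972; Halvorsen 906,648.15 → $906,648; Sato 181,329.63 → $181,330.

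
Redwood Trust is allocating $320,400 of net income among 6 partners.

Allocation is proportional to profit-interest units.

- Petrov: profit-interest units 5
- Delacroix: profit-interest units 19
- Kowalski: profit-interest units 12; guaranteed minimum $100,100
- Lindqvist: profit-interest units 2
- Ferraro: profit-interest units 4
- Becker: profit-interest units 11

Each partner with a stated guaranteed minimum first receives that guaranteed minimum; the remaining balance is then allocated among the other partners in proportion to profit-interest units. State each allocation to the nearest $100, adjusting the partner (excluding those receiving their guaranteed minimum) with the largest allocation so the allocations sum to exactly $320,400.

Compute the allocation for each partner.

Petrov: $26,900 · Delacroix: $102,100 · Kowalski: $100,100 · Lindqvist: $10,700 · Ferraro: $21,500 · Becker: $59,100

Guaranteed amounts: Kowalski $100,100. Residual $220,300.
Residual split over remaining profit-interest units 41: Petrov 26,865.85 → $26,900; Delacroix 102,090.24 → $102,100; Lindqvist 10,746.34 → $10,700; Ferraro 21,492.68 → $21,500; Becker 59,104.88 → $59,100.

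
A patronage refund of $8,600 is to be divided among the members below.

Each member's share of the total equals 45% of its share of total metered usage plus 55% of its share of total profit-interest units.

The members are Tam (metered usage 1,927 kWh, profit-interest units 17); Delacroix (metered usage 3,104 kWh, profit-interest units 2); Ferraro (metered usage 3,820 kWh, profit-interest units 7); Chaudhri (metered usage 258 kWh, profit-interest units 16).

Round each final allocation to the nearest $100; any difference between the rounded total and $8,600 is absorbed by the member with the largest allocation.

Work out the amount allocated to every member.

Tam: $2,800; Delacroix: $1,500; Ferraro: $2,400; Chaudhri: $1,900

Totals — metered usage 9,109, profit-interest units 42.
Composite weights (45% metered usage + 55% profit-interest units): Tam 0.3178; Delacroix 0.1795; Ferraro 0.2804; Chaudhri 0.2223.
Pro-rata amounts: Tam 2,733.22; Delacroix 1,543.99; Ferraro 2,411.28; Chaudhri 1,911.52.
After rounding ($100): Tam $2,700; Delacroix $1,500; Ferraro $2,400; Chaudhri $1,900. Sum = $8,500.
Difference $8,600 − $8,500 = +$100 applied to largest allocation (Tam): Tam becomes $2,800.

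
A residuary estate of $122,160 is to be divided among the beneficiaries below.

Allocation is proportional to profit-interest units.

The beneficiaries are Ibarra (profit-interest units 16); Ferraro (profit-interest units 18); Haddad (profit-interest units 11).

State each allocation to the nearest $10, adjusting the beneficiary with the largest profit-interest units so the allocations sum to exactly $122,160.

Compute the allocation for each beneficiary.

Combined profit-interest units = 45.
Proportional shares: Ibarra 16/45 × $122,160 = 43,434.67; Ferraro 18/45 × $122,160 = 48,864.00; Haddad 11/45 × $122,160 = 29,861.33.
After rounding ($10): Ibarra $43,430; Ferraro $48,860; Haddad $29,860. Sum = $122,150.
Difference $122,160 − $122,150 = +$10 applied to largest profit-interest units (Ferraro): Ferraro becomes $48,870.

Ibarra: $43,430 | Ferraro: $48,870 | Haddad: $29,860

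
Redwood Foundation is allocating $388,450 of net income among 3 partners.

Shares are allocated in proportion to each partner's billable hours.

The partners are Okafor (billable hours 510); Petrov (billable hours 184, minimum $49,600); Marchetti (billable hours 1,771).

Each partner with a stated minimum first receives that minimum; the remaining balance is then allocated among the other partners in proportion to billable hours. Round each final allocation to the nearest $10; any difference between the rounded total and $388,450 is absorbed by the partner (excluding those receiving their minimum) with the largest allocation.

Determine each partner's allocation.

Okafor: $75,760 · Petrov: $49,600 · Marchetti: $263,090

Minimums first: Petrov $49,600. Balance $338,850.
Balance split over remaining billable hours 2,281: Okafor 75,762.17 → $75,760; Marchetti 263,087.83 → $263,090.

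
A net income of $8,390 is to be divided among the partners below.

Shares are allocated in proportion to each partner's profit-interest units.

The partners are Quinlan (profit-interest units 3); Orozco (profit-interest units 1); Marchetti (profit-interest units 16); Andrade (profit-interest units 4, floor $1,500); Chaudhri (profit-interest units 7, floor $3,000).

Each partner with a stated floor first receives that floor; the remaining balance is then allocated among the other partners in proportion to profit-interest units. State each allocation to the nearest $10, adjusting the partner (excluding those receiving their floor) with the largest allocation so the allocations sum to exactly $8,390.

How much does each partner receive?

Fund the minimums — Andrade $1,500; Chaudhri $3,000. Residual $3,890.
Residual split over remaining profit-interest units 20: Quinlan 583.50 → $580; Orozco 194.50 → $190; Marchetti 3,112.00 → $3,110.
Rounding difference +$10 applied to Marchetti → $3,120.

Quinlan: $580 · Orozco: $190 · Marchetti: $3,120 · Andrade: $1,500 · Chaudhri: $3,000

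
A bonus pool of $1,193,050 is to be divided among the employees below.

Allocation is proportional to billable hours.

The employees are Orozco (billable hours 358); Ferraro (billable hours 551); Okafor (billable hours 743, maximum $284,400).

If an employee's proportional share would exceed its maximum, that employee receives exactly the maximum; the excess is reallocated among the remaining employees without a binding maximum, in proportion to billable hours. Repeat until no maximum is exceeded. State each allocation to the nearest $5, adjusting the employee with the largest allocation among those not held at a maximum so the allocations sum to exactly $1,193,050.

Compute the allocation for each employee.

Orozco: $357,860 · Ferraro: $550,790 · Okafor: $284,400

Sum of billable hours: 1,652.
Unconstrained shares: Orozco 258,542.31; Ferraro 397,924.06; Okafor 536,583.63.
Capped: Okafor ($284,400); residual $908,650 reallocated over remaining billable hours 909.
Redistributed shares: Orozco 357,862.16 → $357,860; Ferraro 550,787.84 → $550,790.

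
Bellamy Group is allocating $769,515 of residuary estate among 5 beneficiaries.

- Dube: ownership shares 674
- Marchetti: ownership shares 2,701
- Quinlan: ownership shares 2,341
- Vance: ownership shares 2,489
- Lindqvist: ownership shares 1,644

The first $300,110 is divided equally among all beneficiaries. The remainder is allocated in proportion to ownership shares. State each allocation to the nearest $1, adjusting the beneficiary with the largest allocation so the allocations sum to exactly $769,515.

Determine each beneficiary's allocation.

Dube: $92,145 | Marchetti: $188,753 | Quinlan: $171,594 | Vance: $178,648 | Lindqvist: $138,375

$300,110 shared equally gives $60,022 per beneficiary.
Remainder $469,405 by ownership shares (total 9,849): Dube 32,122.95 → $32,123; Marchetti 128,730.12 → $128,730; Quinlan 111,572.45 → $111,572; Vance 118,626.16 → $118,626; Lindqvist 78,353.32 → $78,353.
Rounding difference +$1 on remainder applied to Marchetti.
Totals: Dube $60,022 + $32,123 = $92,145; Marchetti $60,022 + $128,731 = $188,753; Quinlan $60,022 + $111,572 = $171,594; Vance $60,022 + $118,626 = $178,648; Lindqvist $60,022 + $78,353 = $138,375.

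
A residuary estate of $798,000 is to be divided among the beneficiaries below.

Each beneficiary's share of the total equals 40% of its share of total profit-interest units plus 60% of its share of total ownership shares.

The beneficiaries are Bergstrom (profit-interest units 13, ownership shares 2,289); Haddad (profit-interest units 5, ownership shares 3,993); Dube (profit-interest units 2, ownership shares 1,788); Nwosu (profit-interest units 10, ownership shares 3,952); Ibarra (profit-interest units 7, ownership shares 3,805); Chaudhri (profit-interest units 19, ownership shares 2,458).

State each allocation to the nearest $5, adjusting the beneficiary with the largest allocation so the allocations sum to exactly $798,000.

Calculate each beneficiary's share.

Bergstrom: $134,040 · Haddad: $133,060 · Dube: $58,220 · Nwosu: $160,485 · Ibarra: $139,535 · Chaudhri: $172,660

Profit-interest units total 56; ownership shares total 18,285.
Blended shares (40% profit-interest units + 60% ownership shares): Bergstrom 0.1680; Haddad 0.1667; Dube 0.0730; Nwosu 0.2011; Ibarra 0.1749; Chaudhri 0.2164.
Raw shares: Bergstrom 134,038.38; Haddad 133,058.29; Dube 58,219.49; Nwosu 160,484.69; Ibarra 139,535.44; Chaudhri 172,663.71.
Rounded to nearest $5: Bergstrom $134,040; Haddad $133,060; Dube $58,220; Nwosu $160,485; Ibarra $139,535; Chaudhri $172,665. Sum = $798,005.
Difference $798,000 − $798,005 = −$5 applied to largest allocation (Chaudhri): Chaudhri becomes $172,660.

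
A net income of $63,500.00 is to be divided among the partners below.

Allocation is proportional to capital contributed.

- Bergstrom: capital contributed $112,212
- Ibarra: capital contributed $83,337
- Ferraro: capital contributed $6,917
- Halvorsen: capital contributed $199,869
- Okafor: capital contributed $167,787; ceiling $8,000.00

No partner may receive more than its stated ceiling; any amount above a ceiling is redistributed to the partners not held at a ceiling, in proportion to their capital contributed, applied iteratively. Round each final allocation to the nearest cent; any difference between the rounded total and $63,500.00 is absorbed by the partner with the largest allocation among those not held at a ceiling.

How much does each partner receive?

Bergstrom: $15,479.06 | Ibarra: $11,495.90 | Ferraro: $954.16 | Halvorsen: $27,570.88 | Okafor: $8,000.00

Sum of capital contributed: 570,122.
Proportional shares (ignoring caps): Bergstrom 12,498.1355; Ibarra 9,282.0475; Ferraro 770.4132; Halvorsen 22,261.3432; Okafor 18,688.0606.
Cap binds for Okafor ($8,000.00); balance $55,500.00 reallocated over remaining capital contributed 402,335.
Redistributed shares: Bergstrom 15,479.0560 → $15,479.06; Ibarra 11,495.9014 → $11,495.90; Ferraro 954.1638 → $954.16; Halvorsen 27,570.8787 → $27,570.88.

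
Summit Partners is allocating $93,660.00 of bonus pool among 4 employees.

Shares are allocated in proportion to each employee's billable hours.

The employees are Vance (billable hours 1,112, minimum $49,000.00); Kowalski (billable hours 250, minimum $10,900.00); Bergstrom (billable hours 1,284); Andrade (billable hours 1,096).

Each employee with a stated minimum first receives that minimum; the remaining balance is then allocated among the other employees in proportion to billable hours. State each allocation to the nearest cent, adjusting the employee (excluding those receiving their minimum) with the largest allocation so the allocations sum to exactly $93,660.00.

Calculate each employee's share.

Vance: $49,000.00; Kowalski: $10,900.00; Bergstrom: $18,213.38; Andrade: $15,546.62

Guaranteed amounts: Vance $49,000.00; Kowalski $10,900.00. Balance $33,760.00.
Balance split over remaining billable hours 2,380: Bergstrom 18,213.3782 → $18,213.38; Andrade 15,546.6218 → $15,546.62.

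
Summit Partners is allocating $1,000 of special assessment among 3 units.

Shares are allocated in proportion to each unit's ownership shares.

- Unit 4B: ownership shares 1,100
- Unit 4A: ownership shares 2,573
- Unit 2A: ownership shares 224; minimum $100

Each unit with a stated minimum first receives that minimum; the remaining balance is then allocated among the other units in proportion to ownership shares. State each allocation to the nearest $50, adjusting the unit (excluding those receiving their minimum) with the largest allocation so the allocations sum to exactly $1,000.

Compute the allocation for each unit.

Unit 4B: $250; Unit 4A: $650; Unit 2A: $100

Fund the minimums — Unit 2A $100. Balance $900.
Balance split over remaining ownership shares 3,673: Unit 4B 269.53 → $250; Unit 4A 630.47 → $650.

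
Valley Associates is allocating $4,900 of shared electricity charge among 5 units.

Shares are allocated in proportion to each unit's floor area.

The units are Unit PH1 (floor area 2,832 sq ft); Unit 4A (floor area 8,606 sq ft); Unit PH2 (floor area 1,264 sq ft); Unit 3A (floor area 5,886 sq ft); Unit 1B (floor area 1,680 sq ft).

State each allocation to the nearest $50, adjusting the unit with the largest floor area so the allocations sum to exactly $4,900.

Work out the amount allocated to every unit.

Unit PH1: $700 · Unit 4A: $2,100 · Unit PH2: $300 · Unit 3A: $1,400 · Unit 1B: $400

Floor area total: 2,832 + 8,606 + 1,264 + 5,886 + 1,680 = 20,268.
Pro-rata amounts: Unit PH1 684.67; Unit 4A 2,080.59; Unit PH2 305.59; Unit 3A 1,423.00; Unit 1B 406.16.
Rounded to nearest $50: Unit PH1 $700; Unit 4A $2,100; Unit PH2 $300; Unit 3A $1,400; Unit 1B $400. Sum = $4,900.
Sum already equals the total — no adjustment.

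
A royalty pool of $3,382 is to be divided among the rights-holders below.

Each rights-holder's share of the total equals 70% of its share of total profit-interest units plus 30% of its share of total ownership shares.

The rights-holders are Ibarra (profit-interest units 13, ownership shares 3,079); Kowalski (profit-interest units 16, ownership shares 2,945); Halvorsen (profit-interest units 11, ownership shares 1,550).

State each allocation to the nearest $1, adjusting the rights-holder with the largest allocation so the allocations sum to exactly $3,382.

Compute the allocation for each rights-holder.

Totals — profit-interest units 40, ownership shares 7,574.
Composite weights (70% profit-interest units + 30% ownership shares): Ibarra 0.3495; Kowalski 0.3966; Halvorsen 0.2539.
Proportional shares: Ibarra 1,181.86; Kowalski 1,341.47; Halvorsen 858.67.
At nearest $1: Ibarra $1,182; Kowalski $1,341; Halvorsen $859. Sum = $3,382.
No rounding difference to absorb.

Ibarra: $1,182 | Kowalski: $1,341 | Halvorsen: $859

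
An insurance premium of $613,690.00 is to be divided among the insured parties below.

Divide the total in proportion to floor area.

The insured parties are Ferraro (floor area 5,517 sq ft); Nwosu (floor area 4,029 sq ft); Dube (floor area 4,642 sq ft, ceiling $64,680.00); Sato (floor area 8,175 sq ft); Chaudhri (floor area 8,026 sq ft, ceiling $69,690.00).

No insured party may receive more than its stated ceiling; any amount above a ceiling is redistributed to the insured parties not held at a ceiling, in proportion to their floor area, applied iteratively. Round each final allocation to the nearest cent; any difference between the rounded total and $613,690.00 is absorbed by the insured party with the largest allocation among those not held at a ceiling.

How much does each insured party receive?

Ferraro: $149,224.56 | Nwosu: $108,976.94 | Dube: $64,680.00 | Sato: $221,118.50 | Chaudhri: $69,690.00

Combined floor area = 30,389.
Unconstrained shares: Ferraro 111,412.9366; Nwosu 81,363.5529; Dube 93,742.7681; Sato 165,089.8598; Chaudhri 162,080.8826.
Cap binds for Dube ($64,680.00), Chaudhri ($69,690.00); residual $479,320.00 reallocated over remaining floor area 17,721.
Remaining shares: Ferraro 149,224.5607 → $149,224.56; Nwosu 108,976.9358 → $108,976.94; Sato 221,118.5035 → $221,118.50.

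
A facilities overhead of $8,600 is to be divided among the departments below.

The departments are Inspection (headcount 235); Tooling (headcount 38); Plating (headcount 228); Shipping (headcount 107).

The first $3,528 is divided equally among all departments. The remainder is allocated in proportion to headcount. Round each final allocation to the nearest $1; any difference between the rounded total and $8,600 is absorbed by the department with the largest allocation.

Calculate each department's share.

Inspection: $2,842 | Tooling: $1,199 | Plating: $2,784 | Shipping: $1,775

Equal tier: $3,528 ÷ 4 = $882 apiece.
Remainder $5,072 by headcount (total 608): Inspection 1,960.39 → $1,960; Tooling 317.00 → $317; Plating 1,902.00 → $1,902; Shipping 892.61 → $893.
Totals: Inspection $882 + $1,960 = $2,842; Tooling $882 + $317 = $1,199; Plating $882 + $1,902 = $2,784; Shipping $882 + $893 = $1,775.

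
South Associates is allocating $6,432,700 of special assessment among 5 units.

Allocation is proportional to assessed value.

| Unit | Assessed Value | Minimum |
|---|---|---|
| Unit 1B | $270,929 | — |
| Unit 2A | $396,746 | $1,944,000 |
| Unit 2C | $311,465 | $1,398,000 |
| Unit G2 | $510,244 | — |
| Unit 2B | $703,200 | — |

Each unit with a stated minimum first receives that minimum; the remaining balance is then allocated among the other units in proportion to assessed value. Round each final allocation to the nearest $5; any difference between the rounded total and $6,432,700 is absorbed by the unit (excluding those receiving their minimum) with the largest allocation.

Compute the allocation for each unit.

Minimums first: Unit 2A $1,944,000; Unit 2C $1,398,000. Residual $3,090,700.
Residual split over remaining assessed value 1,484,373: Unit 1B 564,117.15 → $564,115; Unit G2 1,062,408.93 → $1,062,410; Unit 2B 1,464,173.92 → $1,464,175.

Unit 1B: $564,115 | Unit 2A: $1,944,000 | Unit 2C: $1,398,000 | Unit G2: $1,062,410 | Unit 2B: $1,464,175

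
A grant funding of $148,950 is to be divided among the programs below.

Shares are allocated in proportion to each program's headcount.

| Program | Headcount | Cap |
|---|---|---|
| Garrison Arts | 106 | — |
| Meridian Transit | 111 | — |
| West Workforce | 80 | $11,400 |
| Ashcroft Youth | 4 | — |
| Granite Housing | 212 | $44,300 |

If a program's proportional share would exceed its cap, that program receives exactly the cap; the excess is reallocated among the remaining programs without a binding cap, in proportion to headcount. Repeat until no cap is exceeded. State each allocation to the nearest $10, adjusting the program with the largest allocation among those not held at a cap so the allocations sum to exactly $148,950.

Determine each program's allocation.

Garrison Arts: $44,730 · Meridian Transit: $46,830 · West Workforce: $11,400 · Ashcroft Youth: $1,690 · Granite Housing: $44,300

Sum of headcount: 513.
Unconstrained shares: Garrison Arts 30,777.19; Meridian Transit 32,228.95; West Workforce 23,228.07; Ashcroft Youth 1,161.40; Granite Housing 61,554.39.
Held at cap: West Workforce ($11,400), Granite Housing ($44,300); remaining pool $93,250 reallocated over remaining headcount 221.
Remaining shares: Garrison Arts 44,726.24 → $44,730; Meridian Transit 46,835.97 → $46,840; Ashcroft Youth 1,687.78 → $1,690.
Rounding difference −$10 applied to Meridian Transit → $46,830.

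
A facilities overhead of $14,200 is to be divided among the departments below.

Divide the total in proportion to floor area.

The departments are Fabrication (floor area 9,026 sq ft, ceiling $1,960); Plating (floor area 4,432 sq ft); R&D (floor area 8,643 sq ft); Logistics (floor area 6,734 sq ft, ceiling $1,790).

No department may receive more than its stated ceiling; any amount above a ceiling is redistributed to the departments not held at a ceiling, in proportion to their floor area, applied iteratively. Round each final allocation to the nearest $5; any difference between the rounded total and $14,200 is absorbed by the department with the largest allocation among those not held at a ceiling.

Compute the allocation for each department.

Fabrication: $1,960; Plating: $3,540; R&D: $6,910; Logistics: $1,790

Combined floor area = 28,835.
Unconstrained shares: Fabrication 4,444.92; Plating 2,182.57; R&D 4,256.31; Logistics 3,316.21.
Capped: Fabrication ($1,960), Logistics ($1,790); remaining pool $10,450 reallocated over remaining floor area 13,075.
Shares after redistribution: Plating 3,542.21 → $3,540; R&D 6,907.79 → $6,910.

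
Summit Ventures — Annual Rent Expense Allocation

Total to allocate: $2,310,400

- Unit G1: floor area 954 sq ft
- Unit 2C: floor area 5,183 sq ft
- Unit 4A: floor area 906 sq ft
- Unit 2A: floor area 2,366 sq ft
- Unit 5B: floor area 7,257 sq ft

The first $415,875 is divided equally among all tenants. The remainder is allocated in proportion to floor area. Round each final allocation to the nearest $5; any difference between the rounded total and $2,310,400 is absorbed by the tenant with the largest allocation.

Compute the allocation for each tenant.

First tranche $415,875 split equally: $83,175 each.
Remainder $1,894,525 by floor area (total 16,666): Unit G1 108,446.95 → $108,445; Unit 2C 589,182.95 → $589,185; Unit 4A 102,990.50 → $102,990; Unit 2A 268,957.53 → $268,960; Unit 5B 824,947.07 → $824,945.
Totals: Unit G1 $83,175 + $108,445 = $191,620; Unit 2C $83,175 + $589,185 = $672,360; Unit 4A $83,175 + $102,990 = $186,165; Unit 2A $83,175 + $268,960 = $352,135; Unit 5B $83,175 + $824,945 = $908,120.

Unit G1: $191,620 · Unit 2C: $672,360 · Unit 4A: $186,165 · Unit 2A: $352,135 · Unit 5B: $908,120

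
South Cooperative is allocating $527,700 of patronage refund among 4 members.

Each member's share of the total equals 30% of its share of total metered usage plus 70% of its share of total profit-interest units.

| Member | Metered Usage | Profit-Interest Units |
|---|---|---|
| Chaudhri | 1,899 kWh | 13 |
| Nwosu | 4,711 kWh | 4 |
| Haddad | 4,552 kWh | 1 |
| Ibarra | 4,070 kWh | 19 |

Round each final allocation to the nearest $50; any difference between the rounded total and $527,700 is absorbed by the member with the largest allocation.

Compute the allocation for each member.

Chaudhri: $149,500 · Nwosu: $88,900 · Haddad: $57,300 · Ibarra: $232,000

Metered usage total 15,232; profit-interest units total 37.
Blended shares (30% metered usage + 70% profit-interest units): Chaudhri 0.2833; Nwosu 0.1685; Haddad 0.1086; Ibarra 0.4396.
Unrounded shares: Chaudhri 149,522.46; Nwosu 88,896.66; Haddad 57,293.59; Ibarra 231,987.29.
After rounding ($50): Chaudhri $149,500; Nwosu $88,900; Haddad $57,300; Ibarra $232,000. Sum = $527,700.
No rounding difference to absorb.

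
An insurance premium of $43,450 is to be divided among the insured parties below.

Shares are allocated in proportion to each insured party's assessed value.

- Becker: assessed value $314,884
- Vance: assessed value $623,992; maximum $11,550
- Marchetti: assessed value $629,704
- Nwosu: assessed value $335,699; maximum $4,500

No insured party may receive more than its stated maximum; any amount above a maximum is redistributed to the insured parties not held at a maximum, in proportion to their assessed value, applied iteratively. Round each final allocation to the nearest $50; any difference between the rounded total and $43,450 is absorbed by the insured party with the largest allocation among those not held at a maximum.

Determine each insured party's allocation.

Sum of assessed value: 1,904,279.
Pro-rata shares before constraints: Becker 7,184.72; Vance 14,237.65; Marchetti 14,367.98; Nwosu 7,659.66.
Held at cap: Vance ($11,550), Nwosu ($4,500); residual $27,400 reallocated over remaining assessed value 944,588.
Shares after redistribution: Becker 9,133.95 → $9,150; Marchetti 18,266.05 → $18,250.

Becker: $9,150 · Vance: $11,550 · Marchetti: $18,250 · Nwosu: $4,500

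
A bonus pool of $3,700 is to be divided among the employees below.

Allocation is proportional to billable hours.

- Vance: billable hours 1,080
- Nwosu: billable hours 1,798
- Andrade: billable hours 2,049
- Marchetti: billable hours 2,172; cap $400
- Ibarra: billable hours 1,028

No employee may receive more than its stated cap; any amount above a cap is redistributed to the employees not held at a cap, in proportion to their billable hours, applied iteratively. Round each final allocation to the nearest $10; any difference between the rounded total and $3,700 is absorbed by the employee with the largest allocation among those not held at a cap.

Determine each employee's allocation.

Vance: $600 · Nwosu: $1,000 · Andrade: $1,130 · Marchetti: $400 · Ibarra: $570

Billable hours total: 8,127.
Pro-rata shares before constraints: Vance 491.69; Nwosu 818.58; Andrade 932.85; Marchetti 988.85; Ibarra 468.02.
Capped: Marchetti ($400); remaining pool $3,300 reallocated over remaining billable hours 5,955.
Remaining shares: Vance 598.49 → $600; Nwosu 996.37 → $1,000; Andrade 1,135.47 → $1,140; Ibarra 569.67 → $570.
Rounding difference −$10 applied to Andrade → $1,130.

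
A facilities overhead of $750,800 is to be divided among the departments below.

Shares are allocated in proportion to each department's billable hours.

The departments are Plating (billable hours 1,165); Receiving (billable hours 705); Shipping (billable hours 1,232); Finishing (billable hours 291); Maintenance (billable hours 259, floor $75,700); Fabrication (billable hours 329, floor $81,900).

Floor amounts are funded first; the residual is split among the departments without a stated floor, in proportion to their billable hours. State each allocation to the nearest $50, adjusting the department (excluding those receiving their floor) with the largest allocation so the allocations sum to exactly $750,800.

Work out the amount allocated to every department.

Minimums first: Maintenance $75,700; Fabrication $81,900. Remaining pool $593,200.
Remaining pool split over remaining billable hours 3,393: Plating 203,677.57 → $203,700; Receiving 123,255.53 → $123,250; Shipping 215,391.22 → $215,400; Finishing 50,875.69 → $50,900.
Rounding difference −$50 applied to Shipping → $215,350.

Plating: $203,700 | Receiving: $123,250 | Shipping: $215,350 | Finishing: $50,900 | Maintenance: $75,700 | Fabrication: $81,900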